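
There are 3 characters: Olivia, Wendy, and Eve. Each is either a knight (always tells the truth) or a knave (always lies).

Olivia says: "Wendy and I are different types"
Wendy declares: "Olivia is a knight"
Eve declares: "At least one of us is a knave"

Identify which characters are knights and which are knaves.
Olivia is a knave.
Wendy is a knave.
Eve is a knight.

Verification:
- Olivia (knave) says "Wendy and I are different types" - this is FALSE (a lie) because Olivia is a knave and Wendy is a knave.
- Wendy (knave) says "Olivia is a knight" - this is FALSE (a lie) because Olivia is a knave.
- Eve (knight) says "At least one of us is a knave" - this is TRUE because Olivia and Wendy are knaves.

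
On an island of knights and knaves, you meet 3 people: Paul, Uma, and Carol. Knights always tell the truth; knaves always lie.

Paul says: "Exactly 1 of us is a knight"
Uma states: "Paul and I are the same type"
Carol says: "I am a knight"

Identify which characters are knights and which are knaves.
Paul is a knight.
Uma is a knave.
Carol is a knave.

Verification:
- Paul (knight) says "Exactly 1 of us is a knight" - this is TRUE because there are 1 knights.
- Uma (knave) says "Paul and I are the same type" - this is FALSE (a lie) because Uma is a knave and Paul is a knight.
- Carol (knave) says "I am a knight" - this is FALSE (a lie) because Carol is a knave.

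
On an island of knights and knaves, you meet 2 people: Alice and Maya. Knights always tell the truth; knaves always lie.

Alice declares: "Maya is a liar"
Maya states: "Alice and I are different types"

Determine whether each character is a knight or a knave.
Alice is a knave.
Maya is a knight.

Verification:
- Alice (knave) says "Maya is a liar" - this is FALSE (a lie) because Maya is a knight.
- Maya (knight) says "Alice and I are different types" - this is TRUE because Maya is a knight and Alice is a knave.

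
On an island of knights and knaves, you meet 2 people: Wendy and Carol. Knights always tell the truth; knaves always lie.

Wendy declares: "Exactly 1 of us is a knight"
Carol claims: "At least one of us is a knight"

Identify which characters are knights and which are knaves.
Wendy is a knave.
Carol is a knave.

Verification:
- Wendy (knave) says "Exactly 1 of us is a knight" - this is FALSE (a lie) because there are 0 knights.
- Carol (knave) says "At least one of us is a knight" - this is FALSE (a lie) because no one is a knight.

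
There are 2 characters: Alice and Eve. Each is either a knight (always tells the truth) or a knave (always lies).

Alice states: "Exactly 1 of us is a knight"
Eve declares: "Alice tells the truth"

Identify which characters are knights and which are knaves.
Alice is a knave.
Eve is a knave.

Verification:
- Alice (knave) says "Exactly 1 of us is a knight" - this is FALSE (a lie) because there are 0 knights.
- Eve (knave) says "Alice tells the truth" - this is FALSE (a lie) because Alice is a knave.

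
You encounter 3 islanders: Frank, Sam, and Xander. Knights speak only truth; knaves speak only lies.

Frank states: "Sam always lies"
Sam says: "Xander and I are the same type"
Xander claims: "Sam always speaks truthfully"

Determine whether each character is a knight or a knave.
Frank is a knave.
Sam is a knight.
Xander is a knight.

Verification:
- Frank (knave) says "Sam always lies" - this is FALSE (a lie) because Sam is a knight.
- Sam (knight) says "Xander and I are the same type" - this is TRUE because Sam is a knight and Xander is a knight.
- Xander (knight) says "Sam always speaks truthfully" - this is TRUE because Sam is a knight.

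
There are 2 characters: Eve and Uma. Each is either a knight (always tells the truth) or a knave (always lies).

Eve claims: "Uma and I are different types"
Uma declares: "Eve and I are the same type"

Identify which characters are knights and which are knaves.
Eve is a knight.
Uma is a knave.

Verification:
- Eve (knight) says "Uma and I are different types" - this is TRUE because Eve is a knight and Uma is a knave.
- Uma (knave) says "Eve and I are the same type" - this is FALSE (a lie) because Uma is a knave and Eve is a knight.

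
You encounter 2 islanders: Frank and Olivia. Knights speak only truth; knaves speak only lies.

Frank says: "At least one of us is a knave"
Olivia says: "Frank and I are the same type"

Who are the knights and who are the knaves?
Frank is a knight.
Olivia is a knave.

Verification:
- Frank (knight) says "At least one of us is a knave" - this is TRUE because Olivia is a knave.
- Olivia (knave) says "Frank and I are the same type" - this is FALSE (a lie) because Olivia is a knave and Frank is a knight.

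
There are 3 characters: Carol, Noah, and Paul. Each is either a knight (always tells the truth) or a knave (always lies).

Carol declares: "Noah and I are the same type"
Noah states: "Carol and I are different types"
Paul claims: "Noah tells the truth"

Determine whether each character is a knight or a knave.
Carol is a knave.
Noah is a knight.
Paul is a knight.

Verification:
- Carol (knave) says "Noah and I are the same type" - this is FALSE (a lie) because Carol is a knave and Noah is a knight.
- Noah (knight) says "Carol and I are different types" - this is TRUE because Noah is a knight and Carol is a knave.
- Paul (knight) says "Noah tells the truth" - this is TRUE because Noah is a knight.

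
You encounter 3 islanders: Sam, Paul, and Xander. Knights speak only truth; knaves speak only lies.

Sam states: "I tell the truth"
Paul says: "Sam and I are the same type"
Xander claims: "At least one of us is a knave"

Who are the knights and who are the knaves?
Sam is a knight.
Paul is a knave.
Xander is a knight.

Verification:
- Sam (knight) says "I tell the truth" - this is TRUE because Sam is a knight.
- Paul (knave) says "Sam and I are the same type" - this is FALSE (a lie) because Paul is a knave and Sam is a knight.
- Xander (knight) says "At least one of us is a knave" - this is TRUE because Paul is a knave.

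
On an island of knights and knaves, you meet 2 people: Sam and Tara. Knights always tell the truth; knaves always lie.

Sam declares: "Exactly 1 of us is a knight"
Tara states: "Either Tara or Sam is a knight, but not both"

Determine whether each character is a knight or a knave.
Sam is a knave.
Tara is a knave.

Verification:
- Sam (knave) says "Exactly 1 of us is a knight" - this is FALSE (a lie) because there are 0 knights.
- Tara (knave) says "Either Tara or Sam is a knight, but not both" - this is FALSE (a lie) because Tara is a knave and Sam is a knave.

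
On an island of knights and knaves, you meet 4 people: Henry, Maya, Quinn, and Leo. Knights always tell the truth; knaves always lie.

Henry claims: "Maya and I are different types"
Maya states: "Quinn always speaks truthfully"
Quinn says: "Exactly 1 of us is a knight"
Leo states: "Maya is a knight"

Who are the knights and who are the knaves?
Henry is a knave.
Maya is a knave.
Quinn is a knave.
Leo is a knave.

Verification:
- Henry (knave) says "Maya and I are different types" - this is FALSE (a lie) because Henry is a knave and Maya is a knave.
- Maya (knave) says "Quinn always speaks truthfully" - this is FALSE (a lie) because Quinn is a knave.
- Quinn (knave) says "Exactly 1 of us is a knight" - this is FALSE (a lie) because there are 0 knights.
- Leo (knave) says "Maya is a knight" - this is FALSE (a lie) because Maya is a knave.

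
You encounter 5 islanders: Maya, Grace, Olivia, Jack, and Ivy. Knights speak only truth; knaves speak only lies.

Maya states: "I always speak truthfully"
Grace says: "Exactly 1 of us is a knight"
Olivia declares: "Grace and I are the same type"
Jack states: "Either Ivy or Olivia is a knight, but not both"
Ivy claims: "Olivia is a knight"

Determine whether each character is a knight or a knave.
Maya is a knave.
Grace is a knight.
Olivia is a knave.
Jack is a knave.
Ivy is a knave.

Verification:
- Maya (knave) says "I always speak truthfully" - this is FALSE (a lie) because Maya is a knave.
- Grace (knight) says "Exactly 1 of us is a knight" - this is TRUE because there are 1 knights.
- Olivia (knave) says "Grace and I are the same type" - this is FALSE (a lie) because Olivia is a knave and Grace is a knight.
- Jack (knave) says "Either Ivy or Olivia is a knight, but not both" - this is FALSE (a lie) because Ivy is a knave and Olivia is a knave.
- Ivy (knave) says "Olivia is a knight" - this is FALSE (a lie) because Olivia is a knave.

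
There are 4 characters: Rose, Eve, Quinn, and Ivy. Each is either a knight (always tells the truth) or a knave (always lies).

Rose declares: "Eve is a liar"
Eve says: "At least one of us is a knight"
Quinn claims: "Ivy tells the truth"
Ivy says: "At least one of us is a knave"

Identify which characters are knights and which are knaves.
Rose is a knave.
Eve is a knight.
Quinn is a knight.
Ivy is a knight.

Verification:
- Rose (knave) says "Eve is a liar" - this is FALSE (a lie) because Eve is a knight.
- Eve (knight) says "At least one of us is a knight" - this is TRUE because Eve, Quinn, and Ivy are knights.
- Quinn (knight) says "Ivy tells the truth" - this is TRUE because Ivy is a knight.
- Ivy (knight) says "At least one of us is a knave" - this is TRUE because Rose is a knave.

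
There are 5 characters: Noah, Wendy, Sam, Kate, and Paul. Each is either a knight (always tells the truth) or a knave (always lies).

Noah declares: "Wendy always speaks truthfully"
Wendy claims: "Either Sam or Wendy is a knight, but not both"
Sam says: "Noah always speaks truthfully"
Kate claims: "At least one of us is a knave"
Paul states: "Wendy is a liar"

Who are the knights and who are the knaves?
Noah is a knave.
Wendy is a knave.
Sam is a knave.
Kate is a knight.
Paul is a knight.

Verification:
- Noah (knave) says "Wendy always speaks truthfully" - this is FALSE (a lie) because Wendy is a knave.
- Wendy (knave) says "Either Sam or Wendy is a knight, but not both" - this is FALSE (a lie) because Sam is a knave and Wendy is a knave.
- Sam (knave) says "Noah always speaks truthfully" - this is FALSE (a lie) because Noah is a knave.
- Kate (knight) says "At least one of us is a knave" - this is TRUE because Noah, Wendy, and Sam are knaves.
- Paul (knight) says "Wendy is a liar" - this is TRUE because Wendy is a knave.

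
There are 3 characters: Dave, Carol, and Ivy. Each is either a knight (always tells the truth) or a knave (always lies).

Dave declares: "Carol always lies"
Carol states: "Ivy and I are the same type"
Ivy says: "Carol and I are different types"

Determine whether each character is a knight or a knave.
Dave is a knight.
Carol is a knave.
Ivy is a knight.

Verification:
- Dave (knight) says "Carol always lies" - this is TRUE because Carol is a knave.
- Carol (knave) says "Ivy and I are the same type" - this is FALSE (a lie) because Carol is a knave and Ivy is a knight.
- Ivy (knight) says "Carol and I are different types" - this is TRUE because Ivy is a knight and Carol is a knave.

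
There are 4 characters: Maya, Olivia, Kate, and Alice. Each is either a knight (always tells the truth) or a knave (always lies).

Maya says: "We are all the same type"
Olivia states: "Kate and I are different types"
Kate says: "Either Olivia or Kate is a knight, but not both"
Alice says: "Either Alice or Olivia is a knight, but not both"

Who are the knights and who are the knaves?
Maya is a knave.
Olivia is a knave.
Kate is a knave.
Alice is a knight.

Verification:
- Maya (knave) says "We are all the same type" - this is FALSE (a lie) because Alice is a knight and Maya, Olivia, and Kate are knaves.
- Olivia (knave) says "Kate and I are different types" - this is FALSE (a lie) because Olivia is a knave and Kate is a knave.
- Kate (knave) says "Either Olivia or Kate is a knight, but not both" - this is FALSE (a lie) because Olivia is a knave and Kate is a knave.
- Alice (knight) says "Either Alice or Olivia is a knight, but not both" - this is TRUE because Alice is a knight and Olivia is a knave.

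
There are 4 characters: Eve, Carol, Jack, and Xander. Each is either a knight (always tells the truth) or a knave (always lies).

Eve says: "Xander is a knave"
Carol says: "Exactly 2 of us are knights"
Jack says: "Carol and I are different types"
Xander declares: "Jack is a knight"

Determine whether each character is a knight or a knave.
Eve is a knight.
Carol is a knave.
Jack is a knave.
Xander is a knave.

Verification:
- Eve (knight) says "Xander is a knave" - this is TRUE because Xander is a knave.
- Carol (knave) says "Exactly 2 of us are knights" - this is FALSE (a lie) because there are 1 knights.
- Jack (knave) says "Carol and I are different types" - this is FALSE (a lie) because Jack is a knave and Carol is a knave.
- Xander (knave) says "Jack is a knight" - this is FALSE (a lie) because Jack is a knave.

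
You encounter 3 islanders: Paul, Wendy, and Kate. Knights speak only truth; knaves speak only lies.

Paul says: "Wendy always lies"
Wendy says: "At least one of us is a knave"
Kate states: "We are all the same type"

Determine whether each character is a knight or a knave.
Paul is a knave.
Wendy is a knight.
Kate is a knave.

Verification:
- Paul (knave) says "Wendy always lies" - this is FALSE (a lie) because Wendy is a knight.
- Wendy (knight) says "At least one of us is a knave" - this is TRUE because Paul and Kate are knaves.
- Kate (knave) says "We are all the same type" - this is FALSE (a lie) because Wendy is a knight and Paul and Kate are knaves.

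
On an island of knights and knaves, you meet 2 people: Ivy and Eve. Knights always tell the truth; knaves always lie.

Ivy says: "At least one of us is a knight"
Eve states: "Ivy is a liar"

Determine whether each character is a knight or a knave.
Ivy is a knight.
Eve is a knave.

Verification:
- Ivy (knight) says "At least one of us is a knight" - this is TRUE because Ivy is a knight.
- Eve (knave) says "Ivy is a liar" - this is FALSE (a lie) because Ivy is a knight.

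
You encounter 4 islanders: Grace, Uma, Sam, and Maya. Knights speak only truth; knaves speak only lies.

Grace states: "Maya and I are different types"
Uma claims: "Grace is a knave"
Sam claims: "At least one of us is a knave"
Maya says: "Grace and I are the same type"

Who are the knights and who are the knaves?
Grace is a knight.
Uma is a knave.
Sam is a knight.
Maya is a knave.

Verification:
- Grace (knight) says "Maya and I are different types" - this is TRUE because Grace is a knight and Maya is a knave.
- Uma (knave) says "Grace is a knave" - this is FALSE (a lie) because Grace is a knight.
- Sam (knight) says "At least one of us is a knave" - this is TRUE because Uma and Maya are knaves.
- Maya (knave) says "Grace and I are the same type" - this is FALSE (a lie) because Maya is a knave and Grace is a knight.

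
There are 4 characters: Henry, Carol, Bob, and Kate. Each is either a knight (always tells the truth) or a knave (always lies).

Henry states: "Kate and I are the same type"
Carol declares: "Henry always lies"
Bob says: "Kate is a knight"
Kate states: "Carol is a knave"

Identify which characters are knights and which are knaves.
Henry is a knight.
Carol is a knave.
Bob is a knight.
Kate is a knight.

Verification:
- Henry (knight) says "Kate and I are the same type" - this is TRUE because Henry is a knight and Kate is a knight.
- Carol (knave) says "Henry always lies" - this is FALSE (a lie) because Henry is a knight.
- Bob (knight) says "Kate is a knight" - this is TRUE because Kate is a knight.
- Kate (knight) says "Carol is a knave" - this is TRUE because Carol is a knave.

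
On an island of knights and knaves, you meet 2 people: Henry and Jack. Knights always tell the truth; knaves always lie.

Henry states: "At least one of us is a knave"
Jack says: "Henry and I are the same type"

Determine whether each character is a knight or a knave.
Henry is a knight.
Jack is a knave.

Verification:
- Henry (knight) says "At least one of us is a knave" - this is TRUE because Jack is a knave.
- Jack (knave) says "Henry and I are the same type" - this is FALSE (a lie) because Jack is a knave and Henry is a knight.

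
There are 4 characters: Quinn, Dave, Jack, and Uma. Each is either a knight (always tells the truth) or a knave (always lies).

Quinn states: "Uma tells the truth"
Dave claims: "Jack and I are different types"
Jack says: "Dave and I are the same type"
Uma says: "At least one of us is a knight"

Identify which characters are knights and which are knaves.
Quinn is a knight.
Dave is a knight.
Jack is a knave.
Uma is a knight.

Verification:
- Quinn (knight) says "Uma tells the truth" - this is TRUE because Uma is a knight.
- Dave (knight) says "Jack and I are different types" - this is TRUE because Dave is a knight and Jack is a knave.
- Jack (knave) says "Dave and I are the same type" - this is FALSE (a lie) because Jack is a knave and Dave is a knight.
- Uma (knight) says "At least one of us is a knight" - this is TRUE because Quinn, Dave, and Uma are knights.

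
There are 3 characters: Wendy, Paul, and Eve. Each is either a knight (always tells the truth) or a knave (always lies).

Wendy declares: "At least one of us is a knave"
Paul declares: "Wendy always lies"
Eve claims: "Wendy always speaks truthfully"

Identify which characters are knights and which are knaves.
Wendy is a knight.
Paul is a knave.
Eve is a knight.

Verification:
- Wendy (knight) says "At least one of us is a knave" - this is TRUE because Paul is a knave.
- Paul (knave) says "Wendy always lies" - this is FALSE (a lie) because Wendy is a knight.
- Eve (knight) says "Wendy always speaks truthfully" - this is TRUE because Wendy is a knight.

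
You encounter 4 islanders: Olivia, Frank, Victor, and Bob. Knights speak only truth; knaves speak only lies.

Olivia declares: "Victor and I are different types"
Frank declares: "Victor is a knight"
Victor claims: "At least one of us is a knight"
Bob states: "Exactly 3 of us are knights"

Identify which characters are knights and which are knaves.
Olivia is a knave.
Frank is a knave.
Victor is a knave.
Bob is a knave.

Verification:
- Olivia (knave) says "Victor and I are different types" - this is FALSE (a lie) because Olivia is a knave and Victor is a knave.
- Frank (knave) says "Victor is a knight" - this is FALSE (a lie) because Victor is a knave.
- Victor (knave) says "At least one of us is a knight" - this is FALSE (a lie) because no one is a knight.
- Bob (knave) says "Exactly 3 of us are knights" - this is FALSE (a lie) because there are 0 knights.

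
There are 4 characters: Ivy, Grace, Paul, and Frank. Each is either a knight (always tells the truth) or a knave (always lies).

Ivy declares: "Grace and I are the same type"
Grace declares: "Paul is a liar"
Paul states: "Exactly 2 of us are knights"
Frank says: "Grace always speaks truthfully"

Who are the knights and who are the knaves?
Ivy is a knight.
Grace is a knight.
Paul is a knave.
Frank is a knight.

Verification:
- Ivy (knight) says "Grace and I are the same type" - this is TRUE because Ivy is a knight and Grace is a knight.
- Grace (knight) says "Paul is a liar" - this is TRUE because Paul is a knave.
- Paul (knave) says "Exactly 2 of us are knights" - this is FALSE (a lie) because there are 3 knights.
- Frank (knight) says "Grace always speaks truthfully" - this is TRUE because Grace is a knight.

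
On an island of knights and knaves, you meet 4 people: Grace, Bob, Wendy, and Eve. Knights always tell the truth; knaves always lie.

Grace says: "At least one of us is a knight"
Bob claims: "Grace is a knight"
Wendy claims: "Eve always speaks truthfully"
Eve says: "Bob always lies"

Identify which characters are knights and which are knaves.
Grace is a knight.
Bob is a knight.
Wendy is a knave.
Eve is a knave.

Verification:
- Grace (knight) says "At least one of us is a knight" - this is TRUE because Grace and Bob are knights.
- Bob (knight) says "Grace is a knight" - this is TRUE because Grace is a knight.
- Wendy (knave) says "Eve always speaks truthfully" - this is FALSE (a lie) because Eve is a knave.
- Eve (knave) says "Bob always lies" - this is FALSE (a lie) because Bob is a knight.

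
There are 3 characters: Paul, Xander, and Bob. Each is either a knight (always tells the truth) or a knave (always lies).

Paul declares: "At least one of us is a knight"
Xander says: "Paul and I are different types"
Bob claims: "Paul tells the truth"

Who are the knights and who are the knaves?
Paul is a knave.
Xander is a knave.
Bob is a knave.

Verification:
- Paul (knave) says "At least one of us is a knight" - this is FALSE (a lie) because no one is a knight.
- Xander (knave) says "Paul and I are different types" - this is FALSE (a lie) because Xander is a knave and Paul is a knave.
- Bob (knave) says "Paul tells the truth" - this is FALSE (a lie) because Paul is a knave.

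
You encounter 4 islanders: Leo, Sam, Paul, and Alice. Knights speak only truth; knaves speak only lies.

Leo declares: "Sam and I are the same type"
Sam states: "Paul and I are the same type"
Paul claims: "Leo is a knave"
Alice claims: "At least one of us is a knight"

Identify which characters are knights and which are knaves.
Leo is a knave.
Sam is a knight.
Paul is a knight.
Alice is a knight.

Verification:
- Leo (knave) says "Sam and I are the same type" - this is FALSE (a lie) because Leo is a knave and Sam is a knight.
- Sam (knight) says "Paul and I are the same type" - this is TRUE because Sam is a knight and Paul is a knight.
- Paul (knight) says "Leo is a knave" - this is TRUE because Leo is a knave.
- Alice (knight) says "At least one of us is a knight" - this is TRUE because Sam, Paul, and Alice are knights.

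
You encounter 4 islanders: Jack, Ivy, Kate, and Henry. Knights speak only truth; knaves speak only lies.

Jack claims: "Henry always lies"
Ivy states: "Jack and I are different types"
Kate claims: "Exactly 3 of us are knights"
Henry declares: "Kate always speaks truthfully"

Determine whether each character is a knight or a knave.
Jack is a knave.
Ivy is a knight.
Kate is a knight.
Henry is a knight.

Verification:
- Jack (knave) says "Henry always lies" - this is FALSE (a lie) because Henry is a knight.
- Ivy (knight) says "Jack and I are different types" - this is TRUE because Ivy is a knight and Jack is a knave.
- Kate (knight) says "Exactly 3 of us are knights" - this is TRUE because there are 3 knights.
- Henry (knight) says "Kate always speaks truthfully" - this is TRUE because Kate is a knight.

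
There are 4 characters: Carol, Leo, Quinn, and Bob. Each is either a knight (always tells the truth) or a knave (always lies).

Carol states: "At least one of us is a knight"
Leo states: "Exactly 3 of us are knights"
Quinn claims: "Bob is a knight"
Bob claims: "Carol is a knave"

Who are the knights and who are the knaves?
Carol is a knight.
Leo is a knave.
Quinn is a knave.
Bob is a knave.

Verification:
- Carol (knight) says "At least one of us is a knight" - this is TRUE because Carol is a knight.
- Leo (knave) says "Exactly 3 of us are knights" - this is FALSE (a lie) because there are 1 knights.
- Quinn (knave) says "Bob is a knight" - this is FALSE (a lie) because Bob is a knave.
- Bob (knave) says "Carol is a knave" - this is FALSE (a lie) because Carol is a knight.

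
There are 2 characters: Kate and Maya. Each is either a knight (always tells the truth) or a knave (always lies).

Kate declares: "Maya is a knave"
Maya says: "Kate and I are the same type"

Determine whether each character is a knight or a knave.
Kate is a knight.
Maya is a knave.

Verification:
- Kate (knight) says "Maya is a knave" - this is TRUE because Maya is a knave.
- Maya (knave) says "Kate and I are the same type" - this is FALSE (a lie) because Maya is a knave and Kate is a knight.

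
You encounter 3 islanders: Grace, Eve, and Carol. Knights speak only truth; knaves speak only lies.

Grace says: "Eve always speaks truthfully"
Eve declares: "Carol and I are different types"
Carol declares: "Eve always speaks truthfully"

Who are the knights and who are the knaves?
Grace is a knave.
Eve is a knave.
Carol is a knave.

Verification:
- Grace (knave) says "Eve always speaks truthfully" - this is FALSE (a lie) because Eve is a knave.
- Eve (knave) says "Carol and I are different types" - this is FALSE (a lie) because Eve is a knave and Carol is a knave.
- Carol (knave) says "Eve always speaks truthfully" - this is FALSE (a lie) because Eve is a knave.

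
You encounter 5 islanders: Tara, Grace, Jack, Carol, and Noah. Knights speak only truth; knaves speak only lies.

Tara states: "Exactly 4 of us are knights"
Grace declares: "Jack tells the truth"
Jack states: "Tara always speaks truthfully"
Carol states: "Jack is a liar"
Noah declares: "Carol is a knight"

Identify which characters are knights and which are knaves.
Tara is a knave.
Grace is a knave.
Jack is a knave.
Carol is a knight.
Noah is a knight.

Verification:
- Tara (knave) says "Exactly 4 of us are knights" - this is FALSE (a lie) because there are 2 knights.
- Grace (knave) says "Jack tells the truth" - this is FALSE (a lie) because Jack is a knave.
- Jack (knave) says "Tara always speaks truthfully" - this is FALSE (a lie) because Tara is a knave.
- Carol (knight) says "Jack is a liar" - this is TRUE because Jack is a knave.
- Noah (knight) says "Carol is a knight" - this is TRUE because Carol is a knight.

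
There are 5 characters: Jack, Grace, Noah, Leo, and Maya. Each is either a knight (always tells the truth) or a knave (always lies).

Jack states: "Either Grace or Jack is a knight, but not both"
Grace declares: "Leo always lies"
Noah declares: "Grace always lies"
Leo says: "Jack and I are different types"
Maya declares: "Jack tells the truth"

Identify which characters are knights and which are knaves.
Jack is a knave.
Grace is a knave.
Noah is a knight.
Leo is a knight.
Maya is a knave.

Verification:
- Jack (knave) says "Either Grace or Jack is a knight, but not both" - this is FALSE (a lie) because Grace is a knave and Jack is a knave.
- Grace (knave) says "Leo always lies" - this is FALSE (a lie) because Leo is a knight.
- Noah (knight) says "Grace always lies" - this is TRUE because Grace is a knave.
- Leo (knight) says "Jack and I are different types" - this is TRUE because Leo is a knight and Jack is a knave.
- Maya (knave) says "Jack tells the truth" - this is FALSE (a lie) because Jack is a knave.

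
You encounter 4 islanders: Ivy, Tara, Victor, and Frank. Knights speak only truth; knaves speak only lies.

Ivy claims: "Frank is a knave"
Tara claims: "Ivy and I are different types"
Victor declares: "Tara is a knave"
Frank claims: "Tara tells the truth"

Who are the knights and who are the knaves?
Ivy is a knave.
Tara is a knight.
Victor is a knave.
Frank is a knight.

Verification:
- Ivy (knave) says "Frank is a knave" - this is FALSE (a lie) because Frank is a knight.
- Tara (knight) says "Ivy and I are different types" - this is TRUE because Tara is a knight and Ivy is a knave.
- Victor (knave) says "Tara is a knave" - this is FALSE (a lie) because Tara is a knight.
- Frank (knight) says "Tara tells the truth" - this is TRUE because Tara is a knight.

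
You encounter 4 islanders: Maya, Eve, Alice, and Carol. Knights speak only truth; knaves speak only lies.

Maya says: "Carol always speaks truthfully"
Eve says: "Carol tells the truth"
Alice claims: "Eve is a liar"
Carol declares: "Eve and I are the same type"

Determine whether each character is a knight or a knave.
Maya is a knight.
Eve is a knight.
Alice is a knave.
Carol is a knight.

Verification:
- Maya (knight) says "Carol always speaks truthfully" - this is TRUE because Carol is a knight.
- Eve (knight) says "Carol tells the truth" - this is TRUE because Carol is a knight.
- Alice (knave) says "Eve is a liar" - this is FALSE (a lie) because Eve is a knight.
- Carol (knight) says "Eve and I are the same type" - this is TRUE because Carol is a knight and Eve is a knight.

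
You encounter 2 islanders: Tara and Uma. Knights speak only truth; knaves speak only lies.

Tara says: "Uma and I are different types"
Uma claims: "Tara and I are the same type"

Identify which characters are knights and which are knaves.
Tara is a knight.
Uma is a knave.

Verification:
- Tara (knight) says "Uma and I are different types" - this is TRUE because Tara is a knight and Uma is a knave.
- Uma (knave) says "Tara and I are the same type" - this is FALSE (a lie) because Uma is a knave and Tara is a knight.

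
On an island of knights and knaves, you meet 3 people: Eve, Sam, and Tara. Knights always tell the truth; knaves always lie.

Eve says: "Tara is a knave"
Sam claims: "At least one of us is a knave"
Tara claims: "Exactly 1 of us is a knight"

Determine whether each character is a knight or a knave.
Eve is a knight.
Sam is a knight.
Tara is a knave.

Verification:
- Eve (knight) says "Tara is a knave" - this is TRUE because Tara is a knave.
- Sam (knight) says "At least one of us is a knave" - this is TRUE because Tara is a knave.
- Tara (knave) says "Exactly 1 of us is a knight" - this is FALSE (a lie) because there are 2 knights.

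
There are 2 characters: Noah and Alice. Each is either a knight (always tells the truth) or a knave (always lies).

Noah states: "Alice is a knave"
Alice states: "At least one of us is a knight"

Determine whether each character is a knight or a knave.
Noah is a knave.
Alice is a knight.

Verification:
- Noah (knave) says "Alice is a knave" - this is FALSE (a lie) because Alice is a knight.
- Alice (knight) says "At least one of us is a knight" - this is TRUE because Alice is a knight.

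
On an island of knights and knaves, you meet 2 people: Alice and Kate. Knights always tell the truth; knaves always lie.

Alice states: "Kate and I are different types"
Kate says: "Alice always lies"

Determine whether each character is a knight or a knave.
Alice is a knight.
Kate is a knave.

Verification:
- Alice (knight) says "Kate and I are different types" - this is TRUE because Alice is a knight and Kate is a knave.
- Kate (knave) says "Alice always lies" - this is FALSE (a lie) because Alice is a knight.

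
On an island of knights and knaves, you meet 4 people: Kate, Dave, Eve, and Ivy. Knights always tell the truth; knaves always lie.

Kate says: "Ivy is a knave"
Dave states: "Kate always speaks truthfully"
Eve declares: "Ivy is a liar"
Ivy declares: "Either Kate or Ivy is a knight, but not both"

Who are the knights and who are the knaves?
Kate is a knave.
Dave is a knave.
Eve is a knave.
Ivy is a knight.

Verification:
- Kate (knave) says "Ivy is a knave" - this is FALSE (a lie) because Ivy is a knight.
- Dave (knave) says "Kate always speaks truthfully" - this is FALSE (a lie) because Kate is a knave.
- Eve (knave) says "Ivy is a liar" - this is FALSE (a lie) because Ivy is a knight.
- Ivy (knight) says "Either Kate or Ivy is a knight, but not both" - this is TRUE because Kate is a knave and Ivy is a knight.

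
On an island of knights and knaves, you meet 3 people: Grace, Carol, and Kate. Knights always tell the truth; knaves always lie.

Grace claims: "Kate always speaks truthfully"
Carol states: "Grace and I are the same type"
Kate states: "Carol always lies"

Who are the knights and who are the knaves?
Grace is a knight.
Carol is a knave.
Kate is a knight.

Verification:
- Grace (knight) says "Kate always speaks truthfully" - this is TRUE because Kate is a knight.
- Carol (knave) says "Grace and I are the same type" - this is FALSE (a lie) because Carol is a knave and Grace is a knight.
- Kate (knight) says "Carol always lies" - this is TRUE because Carol is a knave.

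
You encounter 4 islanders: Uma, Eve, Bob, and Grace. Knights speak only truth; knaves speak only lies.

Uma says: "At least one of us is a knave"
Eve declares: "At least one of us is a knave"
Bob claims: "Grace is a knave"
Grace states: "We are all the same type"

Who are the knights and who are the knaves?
Uma is a knight.
Eve is a knight.
Bob is a knight.
Grace is a knave.

Verification:
- Uma (knight) says "At least one of us is a knave" - this is TRUE because Grace is a knave.
- Eve (knight) says "At least one of us is a knave" - this is TRUE because Grace is a knave.
- Bob (knight) says "Grace is a knave" - this is TRUE because Grace is a knave.
- Grace (knave) says "We are all the same type" - this is FALSE (a lie) because Uma, Eve, and Bob are knights and Grace is a knave.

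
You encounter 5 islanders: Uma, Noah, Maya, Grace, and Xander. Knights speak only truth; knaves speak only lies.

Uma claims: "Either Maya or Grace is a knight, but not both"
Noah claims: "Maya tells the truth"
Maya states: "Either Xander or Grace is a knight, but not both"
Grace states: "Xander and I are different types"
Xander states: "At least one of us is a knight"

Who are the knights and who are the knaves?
Uma is a knave.
Noah is a knave.
Maya is a knave.
Grace is a knave.
Xander is a knave.

Verification:
- Uma (knave) says "Either Maya or Grace is a knight, but not both" - this is FALSE (a lie) because Maya is a knave and Grace is a knave.
- Noah (knave) says "Maya tells the truth" - this is FALSE (a lie) because Maya is a knave.
- Maya (knave) says "Either Xander or Grace is a knight, but not both" - this is FALSE (a lie) because Xander is a knave and Grace is a knave.
- Grace (knave) says "Xander and I are different types" - this is FALSE (a lie) because Grace is a knave and Xander is a knave.
- Xander (knave) says "At least one of us is a knight" - this is FALSE (a lie) because no one is a knight.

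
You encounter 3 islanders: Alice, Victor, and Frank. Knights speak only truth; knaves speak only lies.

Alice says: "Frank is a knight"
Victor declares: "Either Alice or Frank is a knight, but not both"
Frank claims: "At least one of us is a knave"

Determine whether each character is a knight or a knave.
Alice is a knight.
Victor is a knave.
Frank is a knight.

Verification:
- Alice (knight) says "Frank is a knight" - this is TRUE because Frank is a knight.
- Victor (knave) says "Either Alice or Frank is a knight, but not both" - this is FALSE (a lie) because Alice is a knight and Frank is a knight.
- Frank (knight) says "At least one of us is a knave" - this is TRUE because Victor is a knave.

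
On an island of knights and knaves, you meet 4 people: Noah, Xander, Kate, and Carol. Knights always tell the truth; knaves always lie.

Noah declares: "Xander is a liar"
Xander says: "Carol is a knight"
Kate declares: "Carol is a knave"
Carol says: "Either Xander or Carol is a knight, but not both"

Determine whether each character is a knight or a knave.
Noah is a knight.
Xander is a knave.
Kate is a knight.
Carol is a knave.

Verification:
- Noah (knight) says "Xander is a liar" - this is TRUE because Xander is a knave.
- Xander (knave) says "Carol is a knight" - this is FALSE (a lie) because Carol is a knave.
- Kate (knight) says "Carol is a knave" - this is TRUE because Carol is a knave.
- Carol (knave) says "Either Xander or Carol is a knight, but not both" - this is FALSE (a lie) because Xander is a knave and Carol is a knave.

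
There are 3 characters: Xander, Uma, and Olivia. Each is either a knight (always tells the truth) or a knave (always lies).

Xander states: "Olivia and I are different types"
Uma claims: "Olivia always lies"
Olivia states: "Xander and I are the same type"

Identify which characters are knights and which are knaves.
Xander is a knight.
Uma is a knight.
Olivia is a knave.

Verification:
- Xander (knight) says "Olivia and I are different types" - this is TRUE because Xander is a knight and Olivia is a knave.
- Uma (knight) says "Olivia always lies" - this is TRUE because Olivia is a knave.
- Olivia (knave) says "Xander and I are the same type" - this is FALSE (a lie) because Olivia is a knave and Xander is a knight.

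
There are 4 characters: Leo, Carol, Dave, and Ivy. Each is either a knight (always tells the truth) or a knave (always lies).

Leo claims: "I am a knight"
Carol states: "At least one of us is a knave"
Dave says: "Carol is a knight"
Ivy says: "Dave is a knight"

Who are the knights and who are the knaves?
Leo is a knave.
Carol is a knight.
Dave is a knight.
Ivy is a knight.

Verification:
- Leo (knave) says "I am a knight" - this is FALSE (a lie) because Leo is a knave.
- Carol (knight) says "At least one of us is a knave" - this is TRUE because Leo is a knave.
- Dave (knight) says "Carol is a knight" - this is TRUE because Carol is a knight.
- Ivy (knight) says "Dave is a knight" - this is TRUE because Dave is a knight.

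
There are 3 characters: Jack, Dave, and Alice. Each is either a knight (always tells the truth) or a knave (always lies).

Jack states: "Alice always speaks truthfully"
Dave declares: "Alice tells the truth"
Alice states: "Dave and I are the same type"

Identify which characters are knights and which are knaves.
Jack is a knight.
Dave is a knight.
Alice is a knight.

Verification:
- Jack (knight) says "Alice always speaks truthfully" - this is TRUE because Alice is a knight.
- Dave (knight) says "Alice tells the truth" - this is TRUE because Alice is a knight.
- Alice (knight) says "Dave and I are the same type" - this is TRUE because Alice is a knight and Dave is a knight.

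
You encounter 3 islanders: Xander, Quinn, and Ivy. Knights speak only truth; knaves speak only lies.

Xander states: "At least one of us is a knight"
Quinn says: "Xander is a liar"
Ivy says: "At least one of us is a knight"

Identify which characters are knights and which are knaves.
Xander is a knight.
Quinn is a knave.
Ivy is a knight.

Verification:
- Xander (knight) says "At least one of us is a knight" - this is TRUE because Xander and Ivy are knights.
- Quinn (knave) says "Xander is a liar" - this is FALSE (a lie) because Xander is a knight.
- Ivy (knight) says "At least one of us is a knight" - this is TRUE because Xander and Ivy are knights.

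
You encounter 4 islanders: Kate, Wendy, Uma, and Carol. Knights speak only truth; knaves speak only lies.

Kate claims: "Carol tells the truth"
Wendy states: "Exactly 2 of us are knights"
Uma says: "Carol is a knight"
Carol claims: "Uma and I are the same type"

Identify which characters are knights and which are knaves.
Kate is a knight.
Wendy is a knave.
Uma is a knight.
Carol is a knight.

Verification:
- Kate (knight) says "Carol tells the truth" - this is TRUE because Carol is a knight.
- Wendy (knave) says "Exactly 2 of us are knights" - this is FALSE (a lie) because there are 3 knights.
- Uma (knight) says "Carol is a knight" - this is TRUE because Carol is a knight.
- Carol (knight) says "Uma and I are the same type" - this is TRUE because Carol is a knight and Uma is a knight.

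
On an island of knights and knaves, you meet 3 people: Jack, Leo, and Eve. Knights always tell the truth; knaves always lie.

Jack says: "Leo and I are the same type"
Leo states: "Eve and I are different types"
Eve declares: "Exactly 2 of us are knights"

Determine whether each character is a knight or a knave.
Jack is a knave.
Leo is a knight.
Eve is a knave.

Verification:
- Jack (knave) says "Leo and I are the same type" - this is FALSE (a lie) because Jack is a knave and Leo is a knight.
- Leo (knight) says "Eve and I are different types" - this is TRUE because Leo is a knight and Eve is a knave.
- Eve (knave) says "Exactly 2 of us are knights" - this is FALSE (a lie) because there are 1 knights.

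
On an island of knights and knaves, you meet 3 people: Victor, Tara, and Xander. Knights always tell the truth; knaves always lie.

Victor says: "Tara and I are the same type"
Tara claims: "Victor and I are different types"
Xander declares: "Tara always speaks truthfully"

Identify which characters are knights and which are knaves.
Victor is a knave.
Tara is a knight.
Xander is a knight.

Verification:
- Victor (knave) says "Tara and I are the same type" - this is FALSE (a lie) because Victor is a knave and Tara is a knight.
- Tara (knight) says "Victor and I are different types" - this is TRUE because Tara is a knight and Victor is a knave.
- Xander (knight) says "Tara always speaks truthfully" - this is TRUE because Tara is a knight.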